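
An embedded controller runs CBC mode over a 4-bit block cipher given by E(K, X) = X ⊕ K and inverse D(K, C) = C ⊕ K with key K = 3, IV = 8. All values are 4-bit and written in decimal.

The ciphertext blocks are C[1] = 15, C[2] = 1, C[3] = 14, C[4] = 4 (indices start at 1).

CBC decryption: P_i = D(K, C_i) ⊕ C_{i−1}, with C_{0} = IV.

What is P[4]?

P[4]: D(K, 4) = 7; 7 ⊕ 14 = 9.

P[4] = 9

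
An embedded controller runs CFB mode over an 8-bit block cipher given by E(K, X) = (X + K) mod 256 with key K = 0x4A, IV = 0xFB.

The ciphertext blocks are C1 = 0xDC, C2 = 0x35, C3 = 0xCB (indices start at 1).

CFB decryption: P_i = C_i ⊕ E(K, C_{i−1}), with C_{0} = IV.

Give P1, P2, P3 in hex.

P1 = 0x99, P2 = 0x13, P3 = 0xB4

P1: E(K, 0xFB) = 0x45; 0xDC ⊕ 0x45 = 0x99.
P2: E(K, 0xDC) = 0x26; 0x35 ⊕ 0x26 = 0x13.
P3: E(K, 0x35) = 0x7F; 0xCB ⊕ 0x7F = 0xB4.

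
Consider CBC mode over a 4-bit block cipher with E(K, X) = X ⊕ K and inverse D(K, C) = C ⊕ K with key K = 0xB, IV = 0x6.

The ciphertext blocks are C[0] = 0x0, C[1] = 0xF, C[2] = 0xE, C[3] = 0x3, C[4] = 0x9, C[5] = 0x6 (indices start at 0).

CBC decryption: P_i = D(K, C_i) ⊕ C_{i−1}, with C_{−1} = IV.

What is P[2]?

P[2] = 0xA

P[2]: D(K, 0xE) = 0x5; 0x5 ⊕ 0xF = 0xA.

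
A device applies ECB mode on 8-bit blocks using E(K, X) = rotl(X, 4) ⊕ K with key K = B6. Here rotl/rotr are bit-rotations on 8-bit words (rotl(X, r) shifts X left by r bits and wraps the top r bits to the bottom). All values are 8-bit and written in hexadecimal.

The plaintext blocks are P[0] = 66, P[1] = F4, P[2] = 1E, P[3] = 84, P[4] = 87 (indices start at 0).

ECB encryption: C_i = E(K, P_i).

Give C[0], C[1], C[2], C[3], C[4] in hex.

C[0]: E(K, 66) = D0.
C[1]: E(K, F4) = F9.
C[2]: E(K, 1E) = 57.
C[3]: E(K, 84) = FE.
C[4]: E(K, 87) = CE.

C[0] = D0, C[1] = F9, C[2] = 57, C[3] = FE, C[4] = CE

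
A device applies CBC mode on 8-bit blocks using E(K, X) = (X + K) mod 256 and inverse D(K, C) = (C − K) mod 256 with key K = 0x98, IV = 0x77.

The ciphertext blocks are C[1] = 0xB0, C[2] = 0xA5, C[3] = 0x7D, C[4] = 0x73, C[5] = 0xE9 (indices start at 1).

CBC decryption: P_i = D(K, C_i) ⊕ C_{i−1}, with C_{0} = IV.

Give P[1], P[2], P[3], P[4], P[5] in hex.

P[1]: D(K, 0xB0) = 0x18; 0x18 ⊕ 0x77 = 0x6F.
P[2]: D(K, 0xA5) = 0x0D; 0x0D ⊕ 0xB0 = 0xBD.
P[3]: D(K, 0x7D) = 0xE5; 0xE5 ⊕ 0xA5 = 0x40.
P[4]: D(K, 0x73) = 0xDB; 0xDB ⊕ 0x7D = 0xA6.
P[5]: D(K, 0xE9) = 0x51; 0x51 ⊕ 0x73 = 0x22.

P[1] = 0x6F, P[2] = 0xBD, P[3] = 0x40, P[4] = 0xA6, P[5] = 0x22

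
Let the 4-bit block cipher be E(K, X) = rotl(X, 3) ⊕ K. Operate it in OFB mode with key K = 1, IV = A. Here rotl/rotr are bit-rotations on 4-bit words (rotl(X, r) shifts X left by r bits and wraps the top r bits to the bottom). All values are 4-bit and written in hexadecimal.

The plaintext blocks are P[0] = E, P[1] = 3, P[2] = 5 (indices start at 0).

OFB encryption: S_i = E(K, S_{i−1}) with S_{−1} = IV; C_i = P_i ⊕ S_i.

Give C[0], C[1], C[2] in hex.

C[0] = A, C[1] = 0, C[2] = D

C[0]: S = E(K, A) = 4; E ⊕ 4 = A.
C[1]: S = E(K, 4) = 3; 3 ⊕ 3 = 0.
C[2]: S = E(K, 3) = 8; 5 ⊕ 8 = D.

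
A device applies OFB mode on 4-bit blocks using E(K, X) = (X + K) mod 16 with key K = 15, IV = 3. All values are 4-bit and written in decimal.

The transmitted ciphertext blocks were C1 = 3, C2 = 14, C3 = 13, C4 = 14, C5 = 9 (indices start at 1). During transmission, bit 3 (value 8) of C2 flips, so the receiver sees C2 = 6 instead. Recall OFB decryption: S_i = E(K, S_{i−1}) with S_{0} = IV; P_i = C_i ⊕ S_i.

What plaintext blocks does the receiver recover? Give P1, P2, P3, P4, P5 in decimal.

P1 = 1, P2 = 7, P3 = 13, P4 = 1, P5 = 7

Only C2 changed, to 6. In OFB, a change in C_i flips the same bit in P_i only; the keystream is unaffected. Decrypting the received ciphertext:
P1: S = E(K, 3) = 2; 3 ⊕ 2 = 1.
P2: S = E(K, 2) = 1; 6 ⊕ 1 = 7.
P3: S = E(K, 1) = 0; 13 ⊕ 0 = 13.
P4: S = E(K, 0) = 15; 14 ⊕ 15 = 1.
P5: S = E(K, 15) = 14; 9 ⊕ 14 = 7.
Blocks that differ from the original plaintext: P2.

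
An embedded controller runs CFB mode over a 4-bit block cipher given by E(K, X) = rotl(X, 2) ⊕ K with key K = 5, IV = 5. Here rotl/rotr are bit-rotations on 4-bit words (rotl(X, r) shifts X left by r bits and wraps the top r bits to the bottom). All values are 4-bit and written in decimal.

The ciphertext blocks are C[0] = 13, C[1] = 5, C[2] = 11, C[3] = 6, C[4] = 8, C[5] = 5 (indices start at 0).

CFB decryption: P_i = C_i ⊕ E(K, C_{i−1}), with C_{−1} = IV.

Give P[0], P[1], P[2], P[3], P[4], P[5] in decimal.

P[0]: E(K, 5) = 0; 13 ⊕ 0 = 13.
P[1]: E(K, 13) = 2; 5 ⊕ 2 = 7.
P[2]: E(K, 5) = 0; 11 ⊕ 0 = 11.
P[3]: E(K, 11) = 11; 6 ⊕ 11 = 13.
P[4]: E(K, 6) = 12; 8 ⊕ 12 = 4.
P[5]: E(K, 8) = 7; 5 ⊕ 7 = 2.

P[0] = 13, P[1] = 7, P[2] = 11, P[3] = 13, P[4] = 4, P[5] = 2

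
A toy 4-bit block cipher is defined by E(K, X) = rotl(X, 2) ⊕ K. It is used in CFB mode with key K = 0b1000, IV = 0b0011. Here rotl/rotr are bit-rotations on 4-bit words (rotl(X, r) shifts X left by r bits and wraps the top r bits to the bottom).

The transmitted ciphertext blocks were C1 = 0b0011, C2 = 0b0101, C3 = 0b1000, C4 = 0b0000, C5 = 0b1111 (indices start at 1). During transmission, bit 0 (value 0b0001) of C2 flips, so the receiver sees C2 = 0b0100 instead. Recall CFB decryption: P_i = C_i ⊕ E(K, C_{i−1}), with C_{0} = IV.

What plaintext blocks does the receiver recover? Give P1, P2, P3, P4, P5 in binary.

Only C2 changed, to 0b0100. In CFB, a change in C_i flips the same bit in P_i and garbles P_{i+1}. Decrypting the received ciphertext:
P1: E(K, 0b0011) = 0b0100; 0b0011 ⊕ 0b0100 = 0b0111.
P2: E(K, 0b0011) = 0b0100; 0b0100 ⊕ 0b0100 = 0b0000.
P3: E(K, 0b0100) = 0b1001; 0b1000 ⊕ 0b1001 = 0b0001.
P4: E(K, 0b1000) = 0b1010; 0b0000 ⊕ 0b1010 = 0b1010.
P5: E(K, 0b0000) = 0b1000; 0b1111 ⊕ 0b1000 = 0b0111.
Blocks that differ from the original plaintext: P2, P3.

P1 = 0b0111, P2 = 0b0000, P3 = 0b0001, P4 = 0b1010, P5 = 0b0111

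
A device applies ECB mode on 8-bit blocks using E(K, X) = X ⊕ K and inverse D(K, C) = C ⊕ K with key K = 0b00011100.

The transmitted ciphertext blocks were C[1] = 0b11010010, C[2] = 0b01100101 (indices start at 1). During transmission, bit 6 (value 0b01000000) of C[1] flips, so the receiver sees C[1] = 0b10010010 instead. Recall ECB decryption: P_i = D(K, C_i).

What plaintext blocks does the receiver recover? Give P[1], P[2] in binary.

P[1] = 0b10001110, P[2] = 0b01111001

Only C[1] changed, to 0b10010010. In ECB, a change in C_i affects only P_i. Decrypting the received ciphertext:
P[1]: D(K, 0b10010010) = 0b10001110.
P[2]: D(K, 0b01100101) = 0b01111001.
Blocks that differ from the original plaintext: P[1].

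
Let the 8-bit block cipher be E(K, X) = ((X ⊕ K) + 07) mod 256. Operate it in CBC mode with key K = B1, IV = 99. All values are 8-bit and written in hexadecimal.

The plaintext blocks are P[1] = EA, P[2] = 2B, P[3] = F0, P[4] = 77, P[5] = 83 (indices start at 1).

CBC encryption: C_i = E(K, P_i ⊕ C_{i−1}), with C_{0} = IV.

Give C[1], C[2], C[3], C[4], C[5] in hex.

C[1] = C9, C[2] = 5A, C[3] = 22, C[4] = EB, C[5] = E0

C[1]: P[1] ⊕ 99 = 73; E(K, 73) = C9.
C[2]: P[2] ⊕ C9 = E2; E(K, E2) = 5A.
C[3]: P[3] ⊕ 5A = AA; E(K, AA) = 22.
C[4]: P[4] ⊕ 22 = 55; E(K, 55) = EB.
C[5]: P[5] ⊕ EB = 68; E(K, 68) = E0.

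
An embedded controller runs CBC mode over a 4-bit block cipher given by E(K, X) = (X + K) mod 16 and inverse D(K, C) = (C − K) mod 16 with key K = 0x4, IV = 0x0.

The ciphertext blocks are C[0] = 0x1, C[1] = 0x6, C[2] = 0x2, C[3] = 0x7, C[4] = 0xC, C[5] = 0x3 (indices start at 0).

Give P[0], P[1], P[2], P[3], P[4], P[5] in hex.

CBC decryption: P_i = D(K, C_i) ⊕ C_{i−1}, with C_{−1} = IV.
P[0]: D(K, 0x1) = 0xD; 0xD ⊕ 0x0 = 0xD.
P[1]: D(K, 0x6) = 0x2; 0x2 ⊕ 0x1 = 0x3.
P[2]: D(K, 0x2) = 0xE; 0xE ⊕ 0x6 = 0x8.
P[3]: D(K, 0x7) = 0x3; 0x3 ⊕ 0x2 = 0x1.
P[4]: D(K, 0xC) = 0x8; 0x8 ⊕ 0x7 = 0xF.
P[5]: D(K, 0x3) = 0xF; 0xF ⊕ 0xC = 0x3.

P[0] = 0xD, P[1] = 0x3, P[2] = 0x8, P[3] = 0x1, P[4] = 0xF, P[5] = 0x3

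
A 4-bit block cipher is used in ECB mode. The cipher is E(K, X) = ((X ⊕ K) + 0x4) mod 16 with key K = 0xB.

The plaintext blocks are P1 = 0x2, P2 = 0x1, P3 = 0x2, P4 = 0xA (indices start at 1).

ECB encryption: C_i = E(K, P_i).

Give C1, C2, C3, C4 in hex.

C1: E(K, 0x2) = 0xD.
C2: E(K, 0x1) = 0xE.
C3: E(K, 0x2) = 0xD.
C4: E(K, 0xA) = 0x5.

C1 = 0xD, C2 = 0xE, C3 = 0xD, C4 = 0x5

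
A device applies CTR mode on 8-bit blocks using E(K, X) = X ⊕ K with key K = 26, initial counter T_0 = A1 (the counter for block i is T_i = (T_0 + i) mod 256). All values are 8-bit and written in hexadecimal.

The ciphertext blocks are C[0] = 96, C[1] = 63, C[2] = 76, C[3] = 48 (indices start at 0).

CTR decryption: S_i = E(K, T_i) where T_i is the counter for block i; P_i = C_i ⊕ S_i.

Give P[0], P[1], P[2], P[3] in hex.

P[0] = 11, P[1] = E7, P[2] = F3, P[3] = CA

P[0]: T = A1, S = E(K, T) = 87; 96 ⊕ 87 = 11.
P[1]: T = A2, S = E(K, T) = 84; 63 ⊕ 84 = E7.
P[2]: T = A3, S = E(K, T) = 85; 76 ⊕ 85 = F3.
P[3]: T = A4, S = E(K, T) = 82; 48 ⊕ 82 = CA.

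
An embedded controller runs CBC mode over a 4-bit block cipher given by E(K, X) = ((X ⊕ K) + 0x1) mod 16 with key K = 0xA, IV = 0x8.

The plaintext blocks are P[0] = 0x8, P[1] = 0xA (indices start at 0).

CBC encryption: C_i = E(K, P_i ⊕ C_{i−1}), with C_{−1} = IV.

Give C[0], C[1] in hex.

C[0]: P[0] ⊕ 0x8 = 0x0; E(K, 0x0) = 0xB.
C[1]: P[1] ⊕ 0xB = 0x1; E(K, 0x1) = 0xC.

C[0] = 0xB, C[1] = 0xC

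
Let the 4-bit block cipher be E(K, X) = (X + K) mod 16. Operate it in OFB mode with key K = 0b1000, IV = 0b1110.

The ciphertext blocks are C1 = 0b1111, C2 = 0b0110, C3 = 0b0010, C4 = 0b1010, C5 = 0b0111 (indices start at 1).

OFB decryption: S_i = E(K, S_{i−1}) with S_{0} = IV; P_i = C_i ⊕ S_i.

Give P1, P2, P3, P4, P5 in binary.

P1 = 0b1001, P2 = 0b1000, P3 = 0b0100, P4 = 0b0100, P5 = 0b0001

P1: S = E(K, 0b1110) = 0b0110; 0b1111 ⊕ 0b0110 = 0b1001.
P2: S = E(K, 0b0110) = 0b1110; 0b0110 ⊕ 0b1110 = 0b1000.
P3: S = E(K, 0b1110) = 0b0110; 0b0010 ⊕ 0b0110 = 0b0100.
P4: S = E(K, 0b0110) = 0b1110; 0b1010 ⊕ 0b1110 = 0b0100.
P5: S = E(K, 0b1110) = 0b0110; 0b0111 ⊕ 0b0110 = 0b0001.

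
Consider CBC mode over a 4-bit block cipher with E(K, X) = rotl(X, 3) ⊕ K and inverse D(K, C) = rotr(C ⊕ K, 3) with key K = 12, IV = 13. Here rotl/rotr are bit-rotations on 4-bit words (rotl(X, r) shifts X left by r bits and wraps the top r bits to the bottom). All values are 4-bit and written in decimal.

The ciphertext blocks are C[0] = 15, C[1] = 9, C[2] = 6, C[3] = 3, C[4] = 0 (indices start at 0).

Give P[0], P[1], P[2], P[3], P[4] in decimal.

CBC decryption: P_i = D(K, C_i) ⊕ C_{i−1}, with C_{−1} = IV.
P[0]: D(K, 15) = 6; 6 ⊕ 13 = 11.
P[1]: D(K, 9) = 10; 10 ⊕ 15 = 5.
P[2]: D(K, 6) = 5; 5 ⊕ 9 = 12.
P[3]: D(K, 3) = 15; 15 ⊕ 6 = 9.
P[4]: D(K, 0) = 9; 9 ⊕ 3 = 10.

P[0] = 11, P[1] = 5, P[2] = 12, P[3] = 9, P[4] = 10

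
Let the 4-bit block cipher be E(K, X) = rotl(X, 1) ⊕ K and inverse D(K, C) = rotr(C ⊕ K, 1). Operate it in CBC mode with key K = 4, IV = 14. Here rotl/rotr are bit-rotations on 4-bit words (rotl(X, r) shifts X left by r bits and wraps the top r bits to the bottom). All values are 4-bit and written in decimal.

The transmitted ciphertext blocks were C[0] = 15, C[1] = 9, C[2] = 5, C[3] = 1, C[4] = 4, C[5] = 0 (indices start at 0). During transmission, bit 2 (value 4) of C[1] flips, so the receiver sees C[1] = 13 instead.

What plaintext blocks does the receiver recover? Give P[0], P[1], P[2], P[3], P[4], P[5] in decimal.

P[0] = 3, P[1] = 3, P[2] = 5, P[3] = 15, P[4] = 1, P[5] = 6

CBC decryption: P_i = D(K, C_i) ⊕ C_{i−1}, with C_{−1} = IV.
Only C[1] changed, to 13. In CBC, a change in C_i garbles P_i and flips the same bit in P_{i+1}. Decrypting the received ciphertext:
P[0]: D(K, 15) = 13; 13 ⊕ 14 = 3.
P[1]: D(K, 13) = 12; 12 ⊕ 15 = 3.
P[2]: D(K, 5) = 8; 8 ⊕ 13 = 5.
P[3]: D(K, 1) = 10; 10 ⊕ 5 = 15.
P[4]: D(K, 4) = 0; 0 ⊕ 1 = 1.
P[5]: D(K, 0) = 2; 2 ⊕ 4 = 6.
Blocks that differ from the original plaintext: P[1], P[2].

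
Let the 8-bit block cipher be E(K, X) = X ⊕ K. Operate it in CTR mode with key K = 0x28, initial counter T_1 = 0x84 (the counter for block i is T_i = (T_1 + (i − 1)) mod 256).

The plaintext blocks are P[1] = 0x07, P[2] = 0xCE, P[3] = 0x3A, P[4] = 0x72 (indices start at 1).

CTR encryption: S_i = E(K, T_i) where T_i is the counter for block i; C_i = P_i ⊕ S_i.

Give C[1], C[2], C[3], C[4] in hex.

C[1]: T = 0x84, S = E(K, T) = 0xAC; 0x07 ⊕ 0xAC = 0xAB.
C[2]: T = 0x85, S = E(K, T) = 0xAD; 0xCE ⊕ 0xAD = 0x63.
C[3]: T = 0x86, S = E(K, T) = 0xAE; 0x3A ⊕ 0xAE = 0x94.
C[4]: T = 0x87, S = E(K, T) = 0xAF; 0x72 ⊕ 0xAF = 0xDD.

C[1] = 0xAB, C[2] = 0x63, C[3] = 0x94, C[4] = 0xDD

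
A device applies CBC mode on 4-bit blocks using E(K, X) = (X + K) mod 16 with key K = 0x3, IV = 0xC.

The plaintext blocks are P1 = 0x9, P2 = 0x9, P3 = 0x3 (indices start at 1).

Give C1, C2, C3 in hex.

C1 = 0x8, C2 = 0x4, C3 = 0xA

CBC encryption: C_i = E(K, P_i ⊕ C_{i−1}), with C_{0} = IV.
C1: P1 ⊕ 0xC = 0x5; E(K, 0x5) = 0x8.
C2: P2 ⊕ 0x8 = 0x1; E(K, 0x1) = 0x4.
C3: P3 ⊕ 0x4 = 0x7; E(K, 0x7) = 0xA.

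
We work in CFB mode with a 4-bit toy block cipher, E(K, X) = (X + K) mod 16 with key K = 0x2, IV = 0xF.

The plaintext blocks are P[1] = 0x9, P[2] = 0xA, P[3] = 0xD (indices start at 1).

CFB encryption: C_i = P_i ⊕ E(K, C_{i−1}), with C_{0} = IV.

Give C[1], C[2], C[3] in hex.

C[1] = 0x8, C[2] = 0x0, C[3] = 0xF

C[1]: E(K, 0xF) = 0x1; 0x9 ⊕ 0x1 = 0x8.
C[2]: E(K, 0x8) = 0xA; 0xA ⊕ 0xA = 0x0.
C[3]: E(K, 0x0) = 0x2; 0xD ⊕ 0x2 = 0xF.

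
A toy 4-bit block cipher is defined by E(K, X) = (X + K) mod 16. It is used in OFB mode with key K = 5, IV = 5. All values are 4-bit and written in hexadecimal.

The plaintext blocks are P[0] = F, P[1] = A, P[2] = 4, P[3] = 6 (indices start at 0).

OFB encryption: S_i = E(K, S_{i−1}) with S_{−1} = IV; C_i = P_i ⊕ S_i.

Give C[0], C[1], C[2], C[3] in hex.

C[0] = 5, C[1] = 5, C[2] = 0, C[3] = F

C[0]: S = E(K, 5) = A; F ⊕ A = 5.
C[1]: S = E(K, A) = F; A ⊕ F = 5.
C[2]: S = E(K, F) = 4; 4 ⊕ 4 = 0.
C[3]: S = E(K, 4) = 9; 6 ⊕ 9 = F.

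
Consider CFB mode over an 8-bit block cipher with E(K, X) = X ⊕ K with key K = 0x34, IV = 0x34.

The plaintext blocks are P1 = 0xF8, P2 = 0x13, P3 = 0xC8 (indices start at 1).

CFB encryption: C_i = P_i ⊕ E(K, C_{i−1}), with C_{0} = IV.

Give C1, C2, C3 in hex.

C1: E(K, 0x34) = 0x00; 0xF8 ⊕ 0x00 = 0xF8.
C2: E(K, 0xF8) = 0xCC; 0x13 ⊕ 0xCC = 0xDF.
C3: E(K, 0xDF) = 0xEB; 0xC8 ⊕ 0xEB = 0x23.

C1 = 0xF8, C2 = 0xDF, C3 = 0x23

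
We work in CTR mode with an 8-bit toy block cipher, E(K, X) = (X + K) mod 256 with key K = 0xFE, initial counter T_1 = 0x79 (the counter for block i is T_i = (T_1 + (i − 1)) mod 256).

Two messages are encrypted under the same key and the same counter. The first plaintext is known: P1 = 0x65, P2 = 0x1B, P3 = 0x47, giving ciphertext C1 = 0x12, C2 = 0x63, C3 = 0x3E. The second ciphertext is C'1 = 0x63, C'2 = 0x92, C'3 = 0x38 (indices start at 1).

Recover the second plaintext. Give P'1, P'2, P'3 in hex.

In CTR with a reused counter, both messages share the same keystream S_i, so C_i ⊕ C'_i = P_i ⊕ P'_i and thus P'_i = P_i ⊕ C_i ⊕ C'_i.
P'1: 0x65 ⊕ 0x12 ⊕ 0x63 = 0x14.
P'2: 0x1B ⊕ 0x63 ⊕ 0x92 = 0xEA.
P'3: 0x47 ⊕ 0x3E ⊕ 0x38 = 0x41.

P'1 = 0x14, P'2 = 0xEA, P'3 = 0x41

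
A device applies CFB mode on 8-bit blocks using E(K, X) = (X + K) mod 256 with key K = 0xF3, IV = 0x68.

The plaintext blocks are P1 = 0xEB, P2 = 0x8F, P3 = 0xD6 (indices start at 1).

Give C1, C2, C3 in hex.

CFB encryption: C_i = P_i ⊕ E(K, C_{i−1}), with C_{0} = IV.
C1: E(K, 0x68) = 0x5B; 0xEB ⊕ 0x5B = 0xB0.
C2: E(K, 0xB0) = 0xA3; 0x8F ⊕ 0xA3 = 0x2C.
C3: E(K, 0x2C) = 0x1F; 0xD6 ⊕ 0x1F = 0xC9.

C1 = 0xB0, C2 = 0x2C, C3 = 0xC9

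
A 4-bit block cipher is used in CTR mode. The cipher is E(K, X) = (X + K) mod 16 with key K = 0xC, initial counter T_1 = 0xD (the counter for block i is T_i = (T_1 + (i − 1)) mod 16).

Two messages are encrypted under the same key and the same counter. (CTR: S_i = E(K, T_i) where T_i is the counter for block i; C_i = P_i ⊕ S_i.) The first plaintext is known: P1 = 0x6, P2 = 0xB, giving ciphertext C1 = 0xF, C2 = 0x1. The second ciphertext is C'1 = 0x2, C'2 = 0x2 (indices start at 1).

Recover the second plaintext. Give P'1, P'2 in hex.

P'1 = 0xB, P'2 = 0x8

In CTR with a reused counter, both messages share the same keystream S_i, so C_i ⊕ C'_i = P_i ⊕ P'_i and thus P'_i = P_i ⊕ C_i ⊕ C'_i.
P'1: 0x6 ⊕ 0xF ⊕ 0x2 = 0xB.
P'2: 0xB ⊕ 0x1 ⊕ 0x2 = 0x8.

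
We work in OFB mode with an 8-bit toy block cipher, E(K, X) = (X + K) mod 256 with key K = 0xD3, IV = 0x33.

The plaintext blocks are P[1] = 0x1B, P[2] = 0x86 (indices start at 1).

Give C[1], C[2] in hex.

OFB encryption: S_i = E(K, S_{i−1}) with S_{0} = IV; C_i = P_i ⊕ S_i.
C[1]: S = E(K, 0x33) = 0x06; 0x1B ⊕ 0x06 = 0x1D.
C[2]: S = E(K, 0x06) = 0xD9; 0x86 ⊕ 0xD9 = 0x5F.

C[1] = 0x1D, C[2] = 0x5F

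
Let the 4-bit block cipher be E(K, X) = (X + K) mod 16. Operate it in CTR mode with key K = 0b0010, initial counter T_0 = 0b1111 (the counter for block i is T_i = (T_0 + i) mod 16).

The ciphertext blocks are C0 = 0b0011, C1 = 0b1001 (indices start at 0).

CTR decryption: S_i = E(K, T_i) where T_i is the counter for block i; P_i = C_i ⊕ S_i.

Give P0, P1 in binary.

P0 = 0b0010, P1 = 0b1011

P0: T = 0b1111, S = E(K, T) = 0b0001; 0b0011 ⊕ 0b0001 = 0b0010.
P1: T = 0b0000, S = E(K, T) = 0b0010; 0b1001 ⊕ 0b0010 = 0b1011.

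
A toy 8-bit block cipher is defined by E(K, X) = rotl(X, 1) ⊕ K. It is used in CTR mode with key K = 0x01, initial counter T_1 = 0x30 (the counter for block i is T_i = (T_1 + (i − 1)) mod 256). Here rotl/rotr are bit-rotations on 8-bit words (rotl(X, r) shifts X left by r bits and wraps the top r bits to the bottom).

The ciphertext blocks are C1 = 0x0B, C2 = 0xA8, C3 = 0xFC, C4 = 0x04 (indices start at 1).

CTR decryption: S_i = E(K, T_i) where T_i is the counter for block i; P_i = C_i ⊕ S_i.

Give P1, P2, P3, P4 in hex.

P1: T = 0x30, S = E(K, T) = 0x61; 0x0B ⊕ 0x61 = 0x6A.
P2: T = 0x31, S = E(K, T) = 0x63; 0xA8 ⊕ 0x63 = 0xCB.
P3: T = 0x32, S = E(K, T) = 0x65; 0xFC ⊕ 0x65 = 0x99.
P4: T = 0x33, S = E(K, T) = 0x67; 0x04 ⊕ 0x67 = 0x63.

P1 = 0x6A, P2 = 0xCB, P3 = 0x99, P4 = 0x63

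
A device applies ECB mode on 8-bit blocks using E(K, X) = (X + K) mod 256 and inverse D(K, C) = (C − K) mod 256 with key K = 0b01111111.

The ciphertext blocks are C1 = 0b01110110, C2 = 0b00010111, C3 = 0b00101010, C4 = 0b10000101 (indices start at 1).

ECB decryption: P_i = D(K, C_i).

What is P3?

P3 = 0b10101011

P3: D(K, 0b00101010) = 0b10101011.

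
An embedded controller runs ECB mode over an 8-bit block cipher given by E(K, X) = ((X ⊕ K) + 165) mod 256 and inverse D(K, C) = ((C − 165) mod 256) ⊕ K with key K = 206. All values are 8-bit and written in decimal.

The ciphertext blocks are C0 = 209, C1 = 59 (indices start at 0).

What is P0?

ECB decryption: P_i = D(K, C_i).
P0: D(K, 209) = 226.

P0 = 226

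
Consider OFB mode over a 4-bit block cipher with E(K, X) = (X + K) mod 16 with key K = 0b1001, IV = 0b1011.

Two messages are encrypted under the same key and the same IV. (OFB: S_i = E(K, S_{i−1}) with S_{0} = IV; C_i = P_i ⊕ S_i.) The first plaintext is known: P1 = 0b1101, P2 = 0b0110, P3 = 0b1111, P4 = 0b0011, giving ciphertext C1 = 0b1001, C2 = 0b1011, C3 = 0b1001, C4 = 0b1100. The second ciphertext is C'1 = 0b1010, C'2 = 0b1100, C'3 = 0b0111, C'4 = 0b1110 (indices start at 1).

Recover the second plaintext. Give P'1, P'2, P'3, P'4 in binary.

In OFB with a reused IV, both messages share the same keystream S_i, so C_i ⊕ C'_i = P_i ⊕ P'_i and thus P'_i = P_i ⊕ C_i ⊕ C'_i.
P'1: 0b1101 ⊕ 0b1001 ⊕ 0b1010 = 0b1110.
P'2: 0b0110 ⊕ 0b1011 ⊕ 0b1100 = 0b0001.
P'3: 0b1111 ⊕ 0b1001 ⊕ 0b0111 = 0b0001.
P'4: 0b0011 ⊕ 0b1100 ⊕ 0b1110 = 0b0001.

P'1 = 0b1110, P'2 = 0b0001, P'3 = 0b0001, P'4 = 0b0001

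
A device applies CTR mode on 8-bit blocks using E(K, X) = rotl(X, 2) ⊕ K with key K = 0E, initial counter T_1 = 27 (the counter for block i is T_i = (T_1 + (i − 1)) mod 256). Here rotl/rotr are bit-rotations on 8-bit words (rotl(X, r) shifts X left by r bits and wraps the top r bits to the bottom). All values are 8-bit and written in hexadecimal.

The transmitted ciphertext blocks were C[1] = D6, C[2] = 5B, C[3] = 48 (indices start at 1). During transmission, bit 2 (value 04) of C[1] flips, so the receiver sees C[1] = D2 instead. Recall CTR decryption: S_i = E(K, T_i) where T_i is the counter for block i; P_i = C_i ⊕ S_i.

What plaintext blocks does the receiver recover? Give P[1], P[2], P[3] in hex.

P[1] = 40, P[2] = F5, P[3] = E2

Only C[1] changed, to D2. In CTR, a change in C_i flips the same bit in P_i only; the keystream is unaffected. Decrypting the received ciphertext:
P[1]: T = 27, S = E(K, T) = 92; D2 ⊕ 92 = 40.
P[2]: T = 28, S = E(K, T) = AE; 5B ⊕ AE = F5.
P[3]: T = 29, S = E(K, T) = AA; 48 ⊕ AA = E2.
Blocks that differ from the original plaintext: P[1].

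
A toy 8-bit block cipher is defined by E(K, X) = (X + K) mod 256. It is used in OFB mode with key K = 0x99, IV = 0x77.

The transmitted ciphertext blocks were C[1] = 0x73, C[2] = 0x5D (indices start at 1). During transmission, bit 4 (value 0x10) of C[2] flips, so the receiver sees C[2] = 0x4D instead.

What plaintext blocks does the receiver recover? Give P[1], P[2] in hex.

P[1] = 0x63, P[2] = 0xE4

OFB decryption: S_i = E(K, S_{i−1}) with S_{0} = IV; P_i = C_i ⊕ S_i.
Only C[2] changed, to 0x4D. In OFB, a change in C_i flips the same bit in P_i only; the keystream is unaffected. Decrypting the received ciphertext:
P[1]: S = E(K, 0x77) = 0x10; 0x73 ⊕ 0x10 = 0x63.
P[2]: S = E(K, 0x10) = 0xA9; 0x4D ⊕ 0xA9 = 0xE4.
Blocks that differ from the original plaintext: P[2].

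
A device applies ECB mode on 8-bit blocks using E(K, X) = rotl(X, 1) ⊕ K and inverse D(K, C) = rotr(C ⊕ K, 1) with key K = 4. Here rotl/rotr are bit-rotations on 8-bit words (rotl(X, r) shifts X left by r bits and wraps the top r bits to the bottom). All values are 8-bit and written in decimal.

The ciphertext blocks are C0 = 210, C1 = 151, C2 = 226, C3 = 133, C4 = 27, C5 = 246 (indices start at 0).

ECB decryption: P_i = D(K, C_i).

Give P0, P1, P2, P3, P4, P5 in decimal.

P0: D(K, 210) = 107.
P1: D(K, 151) = 201.
P2: D(K, 226) = 115.
P3: D(K, 133) = 192.
P4: D(K, 27) = 143.
P5: D(K, 246) = 121.

P0 = 107, P1 = 201, P2 = 115, P3 = 192, P4 = 143, P5 = 121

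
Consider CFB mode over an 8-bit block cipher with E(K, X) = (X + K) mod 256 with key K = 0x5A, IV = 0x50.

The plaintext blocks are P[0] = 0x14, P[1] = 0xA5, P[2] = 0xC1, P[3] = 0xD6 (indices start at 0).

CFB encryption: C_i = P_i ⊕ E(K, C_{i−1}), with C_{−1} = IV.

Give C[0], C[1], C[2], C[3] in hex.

C[0]: E(K, 0x50) = 0xAA; 0x14 ⊕ 0xAA = 0xBE.
C[1]: E(K, 0xBE) = 0x18; 0xA5 ⊕ 0x18 = 0xBD.
C[2]: E(K, 0xBD) = 0x17; 0xC1 ⊕ 0x17 = 0xD6.
C[3]: E(K, 0xD6) = 0x30; 0xD6 ⊕ 0x30 = 0xE6.

C[0] = 0xBE, C[1] = 0xBD, C[2] = 0xD6, C[3] = 0xE6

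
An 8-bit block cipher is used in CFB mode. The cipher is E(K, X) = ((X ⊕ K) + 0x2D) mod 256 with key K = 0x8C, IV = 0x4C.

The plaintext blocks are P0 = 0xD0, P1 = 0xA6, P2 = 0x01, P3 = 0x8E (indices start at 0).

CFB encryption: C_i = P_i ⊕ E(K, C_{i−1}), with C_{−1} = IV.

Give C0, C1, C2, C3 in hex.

C0 = 0x3D, C1 = 0x78, C2 = 0x20, C3 = 0x57

C0: E(K, 0x4C) = 0xED; 0xD0 ⊕ 0xED = 0x3D.
C1: E(K, 0x3D) = 0xDE; 0xA6 ⊕ 0xDE = 0x78.
C2: E(K, 0x78) = 0x21; 0x01 ⊕ 0x21 = 0x20.
C3: E(K, 0x20) = 0xD9; 0x8E ⊕ 0xD9 = 0x57.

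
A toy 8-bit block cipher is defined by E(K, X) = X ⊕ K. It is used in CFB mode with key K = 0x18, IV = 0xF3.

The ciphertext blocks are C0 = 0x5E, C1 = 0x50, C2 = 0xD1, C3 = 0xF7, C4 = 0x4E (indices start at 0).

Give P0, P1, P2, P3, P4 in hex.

CFB decryption: P_i = C_i ⊕ E(K, C_{i−1}), with C_{−1} = IV.
P0: E(K, 0xF3) = 0xEB; 0x5E ⊕ 0xEB = 0xB5.
P1: E(K, 0x5E) = 0x46; 0x50 ⊕ 0x46 = 0x16.
P2: E(K, 0x50) = 0x48; 0xD1 ⊕ 0x48 = 0x99.
P3: E(K, 0xD1) = 0xC9; 0xF7 ⊕ 0xC9 = 0x3E.
P4: E(K, 0xF7) = 0xEF; 0x4E ⊕ 0xEF = 0xA1.

P0 = 0xB5, P1 = 0x16, P2 = 0x99, P3 = 0x3E, P4 = 0xA1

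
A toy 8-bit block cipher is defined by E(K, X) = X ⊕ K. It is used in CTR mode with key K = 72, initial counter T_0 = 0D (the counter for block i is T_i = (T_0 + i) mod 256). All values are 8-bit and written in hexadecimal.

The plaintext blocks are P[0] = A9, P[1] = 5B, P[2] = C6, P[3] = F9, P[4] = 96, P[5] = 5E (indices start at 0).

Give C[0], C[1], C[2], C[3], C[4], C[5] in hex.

C[0] = D6, C[1] = 27, C[2] = BB, C[3] = 9B, C[4] = F5, C[5] = 3E

CTR encryption: S_i = E(K, T_i) where T_i is the counter for block i; C_i = P_i ⊕ S_i.
C[0]: T = 0D, S = E(K, T) = 7F; A9 ⊕ 7F = D6.
C[1]: T = 0E, S = E(K, T) = 7C; 5B ⊕ 7C = 27.
C[2]: T = 0F, S = E(K, T) = 7D; C6 ⊕ 7D = BB.
C[3]: T = 10, S = E(K, T) = 62; F9 ⊕ 62 = 9B.
C[4]: T = 11, S = E(K, T) = 63; 96 ⊕ 63 = F5.
C[5]: T = 12, S = E(K, T) = 60; 5E ⊕ 60 = 3E.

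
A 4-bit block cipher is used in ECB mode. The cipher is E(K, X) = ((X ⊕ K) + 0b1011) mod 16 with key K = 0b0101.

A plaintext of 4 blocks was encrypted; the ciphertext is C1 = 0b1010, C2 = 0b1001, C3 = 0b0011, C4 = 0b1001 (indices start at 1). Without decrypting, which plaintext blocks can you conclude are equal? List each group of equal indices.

P2 = P4

ECB encrypts each block independently with the same key, so equal ciphertext blocks imply equal plaintext blocks.
C2 = C4 = 0b1001, so P2 = P4.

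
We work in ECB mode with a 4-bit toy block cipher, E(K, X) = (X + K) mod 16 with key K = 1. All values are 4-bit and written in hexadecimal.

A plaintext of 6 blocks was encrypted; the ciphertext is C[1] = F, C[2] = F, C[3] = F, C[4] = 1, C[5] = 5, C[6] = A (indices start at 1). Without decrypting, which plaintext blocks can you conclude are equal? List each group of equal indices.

ECB encrypts each block independently with the same key, so equal ciphertext blocks imply equal plaintext blocks.
C[1] = C[2] = C[3] = F, so P[1] = P[2] = P[3].

P[1] = P[2] = P[3]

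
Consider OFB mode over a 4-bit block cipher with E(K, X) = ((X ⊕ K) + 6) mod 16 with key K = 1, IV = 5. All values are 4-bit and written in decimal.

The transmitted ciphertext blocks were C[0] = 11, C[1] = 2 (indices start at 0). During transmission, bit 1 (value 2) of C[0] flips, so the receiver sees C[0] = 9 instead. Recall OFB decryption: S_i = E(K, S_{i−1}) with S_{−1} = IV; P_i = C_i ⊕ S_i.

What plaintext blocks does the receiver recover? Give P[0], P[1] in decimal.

P[0] = 3, P[1] = 3

Only C[0] changed, to 9. In OFB, a change in C_i flips the same bit in P_i only; the keystream is unaffected. Decrypting the received ciphertext:
P[0]: S = E(K, 5) = 10; 9 ⊕ 10 = 3.
P[1]: S = E(K, 10) = 1; 2 ⊕ 1 = 3.
Blocks that differ from the original plaintext: P[0].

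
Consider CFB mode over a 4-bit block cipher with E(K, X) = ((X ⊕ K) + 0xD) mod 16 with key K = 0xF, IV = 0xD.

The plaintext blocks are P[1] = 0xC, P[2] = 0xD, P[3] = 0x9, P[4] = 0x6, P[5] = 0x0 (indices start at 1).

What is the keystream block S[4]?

CFB encryption: C_i = P_i ⊕ E(K, C_{i−1}), with C_{0} = IV.
C[1]: E(K, 0xD) = 0xF; 0xC ⊕ 0xF = 0x3.
C[2]: E(K, 0x3) = 0x9; 0xD ⊕ 0x9 = 0x4.
C[3]: E(K, 0x4) = 0x8; 0x9 ⊕ 0x8 = 0x1.
C[4]: E(K, 0x1) = 0xB; 0x6 ⊕ 0xB = 0xD.
So S[4] = 0xB.

0xB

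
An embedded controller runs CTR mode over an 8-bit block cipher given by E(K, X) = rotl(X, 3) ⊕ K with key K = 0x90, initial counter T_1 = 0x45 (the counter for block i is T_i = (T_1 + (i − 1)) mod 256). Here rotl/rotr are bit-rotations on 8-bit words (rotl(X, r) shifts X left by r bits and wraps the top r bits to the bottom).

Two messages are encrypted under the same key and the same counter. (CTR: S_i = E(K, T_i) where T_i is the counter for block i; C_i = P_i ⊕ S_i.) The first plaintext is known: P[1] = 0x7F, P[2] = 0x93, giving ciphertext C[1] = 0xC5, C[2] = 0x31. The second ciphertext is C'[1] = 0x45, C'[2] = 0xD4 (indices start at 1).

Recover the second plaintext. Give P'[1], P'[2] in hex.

In CTR with a reused counter, both messages share the same keystream S_i, so C_i ⊕ C'_i = P_i ⊕ P'_i and thus P'_i = P_i ⊕ C_i ⊕ C'_i.
P'[1]: 0x7F ⊕ 0xC5 ⊕ 0x45 = 0xFF.
P'[2]: 0x93 ⊕ 0x31 ⊕ 0xD4 = 0x76.

P'[1] = 0xFF, P'[2] = 0x76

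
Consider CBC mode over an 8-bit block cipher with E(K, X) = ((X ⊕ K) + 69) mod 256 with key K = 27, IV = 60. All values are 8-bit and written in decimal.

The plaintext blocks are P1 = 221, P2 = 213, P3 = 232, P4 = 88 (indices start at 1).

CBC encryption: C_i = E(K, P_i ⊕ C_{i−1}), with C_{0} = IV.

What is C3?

C1: P1 ⊕ 60 = 225; E(K, 225) = 63.
C2: P2 ⊕ 63 = 234; E(K, 234) = 54.
C3: P3 ⊕ 54 = 222; E(K, 222) = 10.

C3 = 10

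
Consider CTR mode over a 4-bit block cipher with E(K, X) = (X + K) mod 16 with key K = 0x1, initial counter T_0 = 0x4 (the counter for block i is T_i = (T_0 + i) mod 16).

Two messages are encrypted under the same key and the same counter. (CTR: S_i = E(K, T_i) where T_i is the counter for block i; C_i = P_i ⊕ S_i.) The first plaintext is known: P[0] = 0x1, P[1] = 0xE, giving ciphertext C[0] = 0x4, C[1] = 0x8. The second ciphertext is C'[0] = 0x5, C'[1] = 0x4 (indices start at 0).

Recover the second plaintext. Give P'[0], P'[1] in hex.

P'[0] = 0x0, P'[1] = 0x2

In CTR with a reused counter, both messages share the same keystream S_i, so C_i ⊕ C'_i = P_i ⊕ P'_i and thus P'_i = P_i ⊕ C_i ⊕ C'_i.
P'[0]: 0x1 ⊕ 0x4 ⊕ 0x5 = 0x0.
P'[1]: 0xE ⊕ 0x8 ⊕ 0x4 = 0x2.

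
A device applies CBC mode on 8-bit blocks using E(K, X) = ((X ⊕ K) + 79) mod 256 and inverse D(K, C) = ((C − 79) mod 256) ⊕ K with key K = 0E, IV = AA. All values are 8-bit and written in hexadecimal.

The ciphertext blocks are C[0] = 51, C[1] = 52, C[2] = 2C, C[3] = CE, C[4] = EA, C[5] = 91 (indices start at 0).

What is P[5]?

CBC decryption: P_i = D(K, C_i) ⊕ C_{i−1}, with C_{−1} = IV.
P[5]: D(K, 91) = 16; 16 ⊕ EA = FC.

P[5] = FC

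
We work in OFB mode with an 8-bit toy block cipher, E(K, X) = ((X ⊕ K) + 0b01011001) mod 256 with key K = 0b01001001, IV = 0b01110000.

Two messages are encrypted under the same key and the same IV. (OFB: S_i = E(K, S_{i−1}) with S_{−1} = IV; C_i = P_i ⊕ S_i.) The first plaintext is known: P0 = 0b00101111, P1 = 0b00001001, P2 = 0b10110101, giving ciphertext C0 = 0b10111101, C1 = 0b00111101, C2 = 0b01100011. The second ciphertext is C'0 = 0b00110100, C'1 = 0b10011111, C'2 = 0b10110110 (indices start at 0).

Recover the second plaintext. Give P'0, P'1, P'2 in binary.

In OFB with a reused IV, both messages share the same keystream S_i, so C_i ⊕ C'_i = P_i ⊕ P'_i and thus P'_i = P_i ⊕ C_i ⊕ C'_i.
P'0: 0b00101111 ⊕ 0b10111101 ⊕ 0b00110100 = 0b10100110.
P'1: 0b00001001 ⊕ 0b00111101 ⊕ 0b10011111 = 0b10101011.
P'2: 0b10110101 ⊕ 0b01100011 ⊕ 0b10110110 = 0b01100000.

P'0 = 0b10100110, P'1 = 0b10101011, P'2 = 0b01100000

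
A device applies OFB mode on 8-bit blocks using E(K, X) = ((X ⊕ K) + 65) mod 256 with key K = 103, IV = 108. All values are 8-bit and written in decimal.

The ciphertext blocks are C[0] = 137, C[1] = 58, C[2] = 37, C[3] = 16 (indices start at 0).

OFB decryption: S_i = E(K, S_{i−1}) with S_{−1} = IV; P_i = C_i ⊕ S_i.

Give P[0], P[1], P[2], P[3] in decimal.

P[0]: S = E(K, 108) = 76; 137 ⊕ 76 = 197.
P[1]: S = E(K, 76) = 108; 58 ⊕ 108 = 86.
P[2]: S = E(K, 108) = 76; 37 ⊕ 76 = 105.
P[3]: S = E(K, 76) = 108; 16 ⊕ 108 = 124.

P[0] = 197, P[1] = 86, P[2] = 105, P[3] = 124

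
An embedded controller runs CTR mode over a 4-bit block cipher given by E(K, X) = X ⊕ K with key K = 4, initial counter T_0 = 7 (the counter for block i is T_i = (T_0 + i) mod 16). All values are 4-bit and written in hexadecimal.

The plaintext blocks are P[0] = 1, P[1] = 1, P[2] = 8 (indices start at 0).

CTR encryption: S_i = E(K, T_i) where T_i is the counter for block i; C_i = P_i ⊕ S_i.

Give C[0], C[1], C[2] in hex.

C[0] = 2, C[1] = D, C[2] = 5

C[0]: T = 7, S = E(K, T) = 3; 1 ⊕ 3 = 2.
C[1]: T = 8, S = E(K, T) = C; 1 ⊕ C = D.
C[2]: T = 9, S = E(K, T) = D; 8 ⊕ D = 5.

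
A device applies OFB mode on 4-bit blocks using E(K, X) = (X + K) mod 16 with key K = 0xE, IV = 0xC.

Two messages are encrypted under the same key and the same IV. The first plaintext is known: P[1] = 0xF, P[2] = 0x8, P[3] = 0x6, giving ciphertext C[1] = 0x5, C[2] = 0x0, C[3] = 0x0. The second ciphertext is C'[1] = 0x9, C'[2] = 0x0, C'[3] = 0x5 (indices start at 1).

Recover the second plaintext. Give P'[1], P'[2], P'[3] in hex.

In OFB with a reused IV, both messages share the same keystream S_i, so C_i ⊕ C'_i = P_i ⊕ P'_i and thus P'_i = P_i ⊕ C_i ⊕ C'_i.
P'[1]: 0xF ⊕ 0x5 ⊕ 0x9 = 0x3.
P'[2]: 0x8 ⊕ 0x0 ⊕ 0x0 = 0x8.
P'[3]: 0x6 ⊕ 0x0 ⊕ 0x5 = 0x3.

P'[1] = 0x3, P'[2] = 0x8, P'[3] = 0x3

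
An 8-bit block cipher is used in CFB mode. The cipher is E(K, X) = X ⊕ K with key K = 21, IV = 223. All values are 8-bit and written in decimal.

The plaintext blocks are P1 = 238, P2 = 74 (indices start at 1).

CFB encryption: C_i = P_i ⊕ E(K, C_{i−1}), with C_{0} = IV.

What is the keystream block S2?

49

C1: E(K, 223) = 202; 238 ⊕ 202 = 36.
C2: E(K, 36) = 49; 74 ⊕ 49 = 123.
So S2 = 49.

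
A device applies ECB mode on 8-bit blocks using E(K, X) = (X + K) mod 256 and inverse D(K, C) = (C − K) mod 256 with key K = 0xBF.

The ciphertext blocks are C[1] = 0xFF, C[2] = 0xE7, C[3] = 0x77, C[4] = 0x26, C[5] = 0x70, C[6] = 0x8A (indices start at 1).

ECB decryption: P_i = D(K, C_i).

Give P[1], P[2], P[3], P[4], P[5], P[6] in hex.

P[1]: D(K, 0xFF) = 0x40.
P[2]: D(K, 0xE7) = 0x28.
P[3]: D(K, 0x77) = 0xB8.
P[4]: D(K, 0x26) = 0x67.
P[5]: D(K, 0x70) = 0xB1.
P[6]: D(K, 0x8A) = 0xCB.

P[1] = 0x40, P[2] = 0x28, P[3] = 0xB8, P[4] = 0x67, P[5] = 0xB1, P[6] = 0xCB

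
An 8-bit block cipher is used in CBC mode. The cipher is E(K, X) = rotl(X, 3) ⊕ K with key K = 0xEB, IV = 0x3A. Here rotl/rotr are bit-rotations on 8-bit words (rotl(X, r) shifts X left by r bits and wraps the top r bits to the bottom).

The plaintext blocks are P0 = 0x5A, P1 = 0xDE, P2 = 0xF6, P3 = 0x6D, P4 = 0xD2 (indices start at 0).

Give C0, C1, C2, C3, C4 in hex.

CBC encryption: C_i = E(K, P_i ⊕ C_{i−1}), with C_{−1} = IV.
C0: P0 ⊕ 0x3A = 0x60; E(K, 0x60) = 0xE8.
C1: P1 ⊕ 0xE8 = 0x36; E(K, 0x36) = 0x5A.
C2: P2 ⊕ 0x5A = 0xAC; E(K, 0xAC) = 0x8E.
C3: P3 ⊕ 0x8E = 0xE3; E(K, 0xE3) = 0xF4.
C4: P4 ⊕ 0xF4 = 0x26; E(K, 0x26) = 0xDA.

C0 = 0xE8, C1 = 0x5A, C2 = 0x8E, C3 = 0xF4, C4 = 0xDA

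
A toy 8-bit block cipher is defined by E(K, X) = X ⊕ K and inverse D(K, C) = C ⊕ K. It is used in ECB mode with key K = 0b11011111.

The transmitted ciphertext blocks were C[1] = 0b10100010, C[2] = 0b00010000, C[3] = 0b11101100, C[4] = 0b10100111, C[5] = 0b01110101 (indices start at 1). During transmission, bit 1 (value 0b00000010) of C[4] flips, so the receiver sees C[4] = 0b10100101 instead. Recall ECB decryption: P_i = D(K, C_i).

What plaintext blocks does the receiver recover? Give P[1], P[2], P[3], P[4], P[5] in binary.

Only C[4] changed, to 0b10100101. In ECB, a change in C_i affects only P_i. Decrypting the received ciphertext:
P[1]: D(K, 0b10100010) = 0b01111101.
P[2]: D(K, 0b00010000) = 0b11001111.
P[3]: D(K, 0b11101100) = 0b00110011.
P[4]: D(K, 0b10100101) = 0b01111010.
P[5]: D(K, 0b01110101) = 0b10101010.
Blocks that differ from the original plaintext: P[4].

P[1] = 0b01111101, P[2] = 0b11001111, P[3] = 0b00110011, P[4] = 0b01111010, P[5] = 0b10101010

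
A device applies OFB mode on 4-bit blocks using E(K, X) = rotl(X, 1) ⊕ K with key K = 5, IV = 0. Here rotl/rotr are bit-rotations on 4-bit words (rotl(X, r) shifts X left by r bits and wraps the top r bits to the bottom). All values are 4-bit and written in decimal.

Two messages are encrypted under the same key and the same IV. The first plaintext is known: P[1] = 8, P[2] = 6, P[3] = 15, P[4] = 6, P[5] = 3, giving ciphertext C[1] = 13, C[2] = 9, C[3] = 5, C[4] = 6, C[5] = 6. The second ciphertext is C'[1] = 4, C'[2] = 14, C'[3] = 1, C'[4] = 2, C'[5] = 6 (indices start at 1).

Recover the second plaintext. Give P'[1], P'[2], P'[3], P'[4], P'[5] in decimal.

In OFB with a reused IV, both messages share the same keystream S_i, so C_i ⊕ C'_i = P_i ⊕ P'_i and thus P'_i = P_i ⊕ C_i ⊕ C'_i.
P'[1]: 8 ⊕ 13 ⊕ 4 = 1.
P'[2]: 6 ⊕ 9 ⊕ 14 = 1.
P'[3]: 15 ⊕ 5 ⊕ 1 = 11.
P'[4]: 6 ⊕ 6 ⊕ 2 = 2.
P'[5]: 3 ⊕ 6 ⊕ 6 = 3.

P'[1] = 1, P'[2] = 1, P'[3] = 11, P'[4] = 2, P'[5] = 3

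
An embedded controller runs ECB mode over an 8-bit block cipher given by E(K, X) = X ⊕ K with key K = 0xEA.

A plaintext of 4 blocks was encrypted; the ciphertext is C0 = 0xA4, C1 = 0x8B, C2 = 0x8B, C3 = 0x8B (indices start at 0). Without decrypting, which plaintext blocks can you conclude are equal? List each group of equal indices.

ECB encrypts each block independently with the same key, so equal ciphertext blocks imply equal plaintext blocks.
C1 = C2 = C3 = 0x8B, so P1 = P2 = P3.

P1 = P2 = P3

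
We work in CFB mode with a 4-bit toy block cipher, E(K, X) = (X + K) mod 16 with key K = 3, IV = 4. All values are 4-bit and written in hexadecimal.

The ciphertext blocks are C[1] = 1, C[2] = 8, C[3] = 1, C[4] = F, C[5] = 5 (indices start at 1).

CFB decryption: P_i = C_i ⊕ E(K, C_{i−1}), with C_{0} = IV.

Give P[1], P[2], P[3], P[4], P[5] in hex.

P[1]: E(K, 4) = 7; 1 ⊕ 7 = 6.
P[2]: E(K, 1) = 4; 8 ⊕ 4 = C.
P[3]: E(K, 8) = B; 1 ⊕ B = A.
P[4]: E(K, 1) = 4; F ⊕ 4 = B.
P[5]: E(K, F) = 2; 5 ⊕ 2 = 7.

P[1] = 6, P[2] = C, P[3] = A, P[4] = B, P[5] = 7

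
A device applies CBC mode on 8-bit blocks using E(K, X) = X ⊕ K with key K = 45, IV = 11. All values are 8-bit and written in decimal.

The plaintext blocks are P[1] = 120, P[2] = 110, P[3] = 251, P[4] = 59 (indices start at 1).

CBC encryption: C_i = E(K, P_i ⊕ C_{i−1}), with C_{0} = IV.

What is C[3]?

C[3] = 203

C[1]: P[1] ⊕ 11 = 115; E(K, 115) = 94.
C[2]: P[2] ⊕ 94 = 48; E(K, 48) = 29.
C[3]: P[3] ⊕ 29 = 230; E(K, 230) = 203.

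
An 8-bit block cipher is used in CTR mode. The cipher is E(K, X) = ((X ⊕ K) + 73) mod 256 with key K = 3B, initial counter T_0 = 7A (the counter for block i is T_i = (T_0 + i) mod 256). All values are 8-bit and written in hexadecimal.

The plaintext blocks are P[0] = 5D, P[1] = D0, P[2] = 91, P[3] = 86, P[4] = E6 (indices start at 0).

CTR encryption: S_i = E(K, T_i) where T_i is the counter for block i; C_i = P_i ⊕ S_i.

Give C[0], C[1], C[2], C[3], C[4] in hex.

C[0]: T = 7A, S = E(K, T) = B4; 5D ⊕ B4 = E9.
C[1]: T = 7B, S = E(K, T) = B3; D0 ⊕ B3 = 63.
C[2]: T = 7C, S = E(K, T) = BA; 91 ⊕ BA = 2B.
C[3]: T = 7D, S = E(K, T) = B9; 86 ⊕ B9 = 3F.
C[4]: T = 7E, S = E(K, T) = B8; E6 ⊕ B8 = 5E.

C[0] = E9, C[1] = 63, C[2] = 2B, C[3] = 3F, C[4] = 5E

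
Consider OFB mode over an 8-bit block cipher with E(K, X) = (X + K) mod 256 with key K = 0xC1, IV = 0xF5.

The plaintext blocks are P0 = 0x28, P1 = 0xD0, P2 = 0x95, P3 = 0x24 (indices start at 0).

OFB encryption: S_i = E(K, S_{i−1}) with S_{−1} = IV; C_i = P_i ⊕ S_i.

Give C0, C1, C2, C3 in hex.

C0: S = E(K, 0xF5) = 0xB6; 0x28 ⊕ 0xB6 = 0x9E.
C1: S = E(K, 0xB6) = 0x77; 0xD0 ⊕ 0x77 = 0xA7.
C2: S = E(K, 0x77) = 0x38; 0x95 ⊕ 0x38 = 0xAD.
C3: S = E(K, 0x38) = 0xF9; 0x24 ⊕ 0xF9 = 0xDD.

C0 = 0x9E, C1 = 0xA7, C2 = 0xAD, C3 = 0xDD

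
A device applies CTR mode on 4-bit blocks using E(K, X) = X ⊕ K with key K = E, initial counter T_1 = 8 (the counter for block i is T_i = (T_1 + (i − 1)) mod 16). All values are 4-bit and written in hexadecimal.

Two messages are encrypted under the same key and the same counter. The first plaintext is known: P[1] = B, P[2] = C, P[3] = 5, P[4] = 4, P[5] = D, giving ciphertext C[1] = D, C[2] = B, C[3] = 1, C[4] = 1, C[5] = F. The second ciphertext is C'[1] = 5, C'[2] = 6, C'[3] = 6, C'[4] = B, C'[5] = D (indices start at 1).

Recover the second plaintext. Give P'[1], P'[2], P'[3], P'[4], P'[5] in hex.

P'[1] = 3, P'[2] = 1, P'[3] = 2, P'[4] = E, P'[5] = F

In CTR with a reused counter, both messages share the same keystream S_i, so C_i ⊕ C'_i = P_i ⊕ P'_i and thus P'_i = P_i ⊕ C_i ⊕ C'_i.
P'[1]: B ⊕ D ⊕ 5 = 3.
P'[2]: C ⊕ B ⊕ 6 = 1.
P'[3]: 5 ⊕ 1 ⊕ 6 = 2.
P'[4]: 4 ⊕ 1 ⊕ B = E.
P'[5]: D ⊕ F ⊕ D = F.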